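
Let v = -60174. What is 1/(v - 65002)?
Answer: -1/125176 ≈ -7.9888e-6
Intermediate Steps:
1/(v - 65002) = 1/(-60174 - 65002) = 1/(-125176) = -1/125176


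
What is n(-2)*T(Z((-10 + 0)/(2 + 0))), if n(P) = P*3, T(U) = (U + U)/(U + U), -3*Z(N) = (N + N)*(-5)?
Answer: -6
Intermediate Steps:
Z(N) = 10*N/3 (Z(N) = -(N + N)*(-5)/3 = -2*N*(-5)/3 = -(-10)*N/3 = 10*N/3)
T(U) = 1 (T(U) = (2*U)/((2*U)) = (2*U)*(1/(2*U)) = 1)
n(P) = 3*P
n(-2)*T(Z((-10 + 0)/(2 + 0))) = (3*(-2))*1 = -6*1 = -6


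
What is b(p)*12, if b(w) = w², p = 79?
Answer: 74892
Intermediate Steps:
b(p)*12 = 79²*12 = 6241*12 = 74892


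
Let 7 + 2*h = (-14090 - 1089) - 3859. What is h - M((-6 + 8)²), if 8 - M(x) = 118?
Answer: -18825/2 ≈ -9412.5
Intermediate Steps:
M(x) = -110 (M(x) = 8 - 1*118 = 8 - 118 = -110)
h = -19045/2 (h = -7/2 + ((-14090 - 1089) - 3859)/2 = -7/2 + (-15179 - 3859)/2 = -7/2 + (½)*(-19038) = -7/2 - 9519 = -19045/2 ≈ -9522.5)
h - M((-6 + 8)²) = -19045/2 - 1*(-110) = -19045/2 + 110 = -18825/2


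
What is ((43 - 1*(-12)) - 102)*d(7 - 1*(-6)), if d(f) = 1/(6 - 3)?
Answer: -47/3 ≈ -15.667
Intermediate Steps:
d(f) = ⅓ (d(f) = 1/3 = ⅓)
((43 - 1*(-12)) - 102)*d(7 - 1*(-6)) = ((43 - 1*(-12)) - 102)*(⅓) = ((43 + 12) - 102)*(⅓) = (55 - 102)*(⅓) = -47*⅓ = -47/3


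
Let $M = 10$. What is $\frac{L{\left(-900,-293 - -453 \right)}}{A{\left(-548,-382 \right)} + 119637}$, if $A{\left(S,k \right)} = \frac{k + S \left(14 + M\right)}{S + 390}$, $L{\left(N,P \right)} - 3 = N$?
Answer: $- \frac{70863}{9458090} \approx -0.0074923$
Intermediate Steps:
$L{\left(N,P \right)} = 3 + N$
$A{\left(S,k \right)} = \frac{k + 24 S}{390 + S}$ ($A{\left(S,k \right)} = \frac{k + S \left(14 + 10\right)}{S + 390} = \frac{k + S 24}{390 + S} = \frac{k + 24 S}{390 + S}$)
$\frac{L{\left(-900,-293 - -453 \right)}}{A{\left(-548,-382 \right)} + 119637} = \frac{3 - 900}{\frac{-382 + 24 \left(-548\right)}{390 - 548} + 119637} = - \frac{897}{\frac{-382 - 13152}{-158} + 119637} = - \frac{897}{\left(- \frac{1}{158}\right) \left(-13534\right) + 119637} = - \frac{897}{\frac{6767}{79} + 119637} = - \frac{897}{\frac{9458090}{79}} = \left(-897\right) \frac{79}{9458090} = - \frac{70863}{9458090}$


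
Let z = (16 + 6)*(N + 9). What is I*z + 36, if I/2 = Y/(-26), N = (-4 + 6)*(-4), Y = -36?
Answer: 1260/13 ≈ 96.923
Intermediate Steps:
N = -8 (N = 2*(-4) = -8)
I = 36/13 (I = 2*(-36/(-26)) = 2*(-36*(-1/26)) = 2*(18/13) = 36/13 ≈ 2.7692)
z = 22 (z = (16 + 6)*(-8 + 9) = 22*1 = 22)
I*z + 36 = (36/13)*22 + 36 = 792/13 + 36 = 1260/13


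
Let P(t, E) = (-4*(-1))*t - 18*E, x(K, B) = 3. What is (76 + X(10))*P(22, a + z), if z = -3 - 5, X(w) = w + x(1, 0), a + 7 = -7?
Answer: 43076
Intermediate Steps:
a = -14 (a = -7 - 7 = -14)
X(w) = 3 + w (X(w) = w + 3 = 3 + w)
z = -8
P(t, E) = -18*E + 4*t (P(t, E) = 4*t - 18*E = -18*E + 4*t)
(76 + X(10))*P(22, a + z) = (76 + (3 + 10))*(-18*(-14 - 8) + 4*22) = (76 + 13)*(-18*(-22) + 88) = 89*(396 + 88) = 89*484 = 43076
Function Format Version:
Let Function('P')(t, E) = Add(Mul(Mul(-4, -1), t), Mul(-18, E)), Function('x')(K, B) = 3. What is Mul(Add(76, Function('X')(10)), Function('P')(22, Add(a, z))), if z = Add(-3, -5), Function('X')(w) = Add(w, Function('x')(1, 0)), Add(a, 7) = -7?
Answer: 43076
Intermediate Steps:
a = -14 (a = Add(-7, -7) = -14)
Function('X')(w) = Add(3, w) (Function('X')(w) = Add(w, 3) = Add(3, w))
z = -8
Function('P')(t, E) = Add(Mul(-18, E), Mul(4, t)) (Function('P')(t, E) = Add(Mul(4, t), Mul(-18, E)) = Add(Mul(-18, E), Mul(4, t)))
Mul(Add(76, Function('X')(10)), Function('P')(22, Add(a, z))) = Mul(Add(76, Add(3, 10)), Add(Mul(-18, Add(-14, -8)), Mul(4, 22))) = Mul(Add(76, 13), Add(Mul(-18, -22), 88)) = Mul(89, Add(396, 88)) = Mul(89, 484) = 43076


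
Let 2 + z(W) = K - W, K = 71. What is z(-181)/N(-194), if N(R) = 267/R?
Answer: -48500/267 ≈ -181.65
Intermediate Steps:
z(W) = 69 - W (z(W) = -2 + (71 - W) = 69 - W)
z(-181)/N(-194) = (69 - 1*(-181))/((267/(-194))) = (69 + 181)/((267*(-1/194))) = 250/(-267/194) = 250*(-194/267) = -48500/267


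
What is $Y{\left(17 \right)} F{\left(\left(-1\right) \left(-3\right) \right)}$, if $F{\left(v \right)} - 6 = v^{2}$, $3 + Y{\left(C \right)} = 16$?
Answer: $195$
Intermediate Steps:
$Y{\left(C \right)} = 13$ ($Y{\left(C \right)} = -3 + 16 = 13$)
$F{\left(v \right)} = 6 + v^{2}$
$Y{\left(17 \right)} F{\left(\left(-1\right) \left(-3\right) \right)} = 13 \left(6 + \left(\left(-1\right) \left(-3\right)\right)^{2}\right) = 13 \left(6 + 3^{2}\right) = 13 \left(6 + 9\right) = 13 \cdot 15 = 195$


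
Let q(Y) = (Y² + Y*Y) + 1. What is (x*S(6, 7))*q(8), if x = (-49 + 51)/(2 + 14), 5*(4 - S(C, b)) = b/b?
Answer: 2451/40 ≈ 61.275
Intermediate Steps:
S(C, b) = 19/5 (S(C, b) = 4 - b/(5*b) = 4 - ⅕*1 = 4 - ⅕ = 19/5)
q(Y) = 1 + 2*Y² (q(Y) = (Y² + Y²) + 1 = 2*Y² + 1 = 1 + 2*Y²)
x = ⅛ (x = 2/16 = 2*(1/16) = ⅛ ≈ 0.12500)
(x*S(6, 7))*q(8) = ((⅛)*(19/5))*(1 + 2*8²) = 19*(1 + 2*64)/40 = 19*(1 + 128)/40 = (19/40)*129 = 2451/40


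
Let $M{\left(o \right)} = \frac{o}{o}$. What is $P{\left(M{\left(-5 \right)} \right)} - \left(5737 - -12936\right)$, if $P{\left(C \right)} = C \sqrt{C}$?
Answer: $-18672$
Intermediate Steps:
$M{\left(o \right)} = 1$
$P{\left(C \right)} = C^{\frac{3}{2}}$
$P{\left(M{\left(-5 \right)} \right)} - \left(5737 - -12936\right) = 1^{\frac{3}{2}} - \left(5737 - -12936\right) = 1 - \left(5737 + 12936\right) = 1 - 18673 = -18672$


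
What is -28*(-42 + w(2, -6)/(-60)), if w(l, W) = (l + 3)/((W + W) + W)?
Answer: 63497/54 ≈ 1175.9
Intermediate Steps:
w(l, W) = (3 + l)/(3*W) (w(l, W) = (3 + l)/(2*W + W) = (3 + l)/((3*W)) = (3 + l)*(1/(3*W)) = (3 + l)/(3*W))
-28*(-42 + w(2, -6)/(-60)) = -28*(-42 + ((⅓)*(3 + 2)/(-6))/(-60)) = -28*(-42 + ((⅓)*(-⅙)*5)*(-1/60)) = -28*(-42 - 5/18*(-1/60)) = -28*(-42 + 1/216) = -28*(-9071/216) = 63497/54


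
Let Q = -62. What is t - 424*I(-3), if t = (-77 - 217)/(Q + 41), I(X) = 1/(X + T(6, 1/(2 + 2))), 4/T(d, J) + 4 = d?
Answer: 438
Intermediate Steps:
T(d, J) = 4/(-4 + d)
I(X) = 1/(2 + X) (I(X) = 1/(X + 4/(-4 + 6)) = 1/(X + 4/2) = 1/(X + 4*(½)) = 1/(X + 2) = 1/(2 + X))
t = 14 (t = (-77 - 217)/(-62 + 41) = -294/(-21) = -294*(-1/21) = 14)
t - 424*I(-3) = 14 - 424/(2 - 3) = 14 - 424/(-1) = 14 - 424*(-1) = 14 + 424 = 438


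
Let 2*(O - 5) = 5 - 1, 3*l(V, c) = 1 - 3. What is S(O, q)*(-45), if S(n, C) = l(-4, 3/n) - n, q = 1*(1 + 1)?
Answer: 345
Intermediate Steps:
l(V, c) = -⅔ (l(V, c) = (1 - 3)/3 = (⅓)*(-2) = -⅔)
O = 7 (O = 5 + (5 - 1)/2 = 5 + (½)*4 = 5 + 2 = 7)
q = 2 (q = 1*2 = 2)
S(n, C) = -⅔ - n
S(O, q)*(-45) = (-⅔ - 1*7)*(-45) = (-⅔ - 7)*(-45) = -23/3*(-45) = 345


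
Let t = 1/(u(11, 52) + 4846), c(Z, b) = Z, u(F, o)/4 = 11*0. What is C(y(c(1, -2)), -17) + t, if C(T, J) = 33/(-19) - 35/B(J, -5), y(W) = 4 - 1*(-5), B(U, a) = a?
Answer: 484619/92074 ≈ 5.2634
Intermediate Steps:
u(F, o) = 0 (u(F, o) = 4*(11*0) = 4*0 = 0)
y(W) = 9 (y(W) = 4 + 5 = 9)
t = 1/4846 (t = 1/(0 + 4846) = 1/4846 ≈ 0.00020636)
C(T, J) = 100/19 (C(T, J) = 33/(-19) - 35/(-5) = 33*(-1/19) - 35*(-1/5) = -33/19 + 7 = 100/19)
C(y(c(1, -2)), -17) + t = 100/19 + 1/4846 = 484619/92074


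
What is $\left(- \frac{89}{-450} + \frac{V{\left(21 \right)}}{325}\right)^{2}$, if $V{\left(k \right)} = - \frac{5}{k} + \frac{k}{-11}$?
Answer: $\frac{7415448769}{202905202500} \approx 0.036546$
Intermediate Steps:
$V{\left(k \right)} = - \frac{5}{k} - \frac{k}{11}$ ($V{\left(k \right)} = - \frac{5}{k} + k \left(- \frac{1}{11}\right) = - \frac{5}{k} - \frac{k}{11}$)
$\left(- \frac{89}{-450} + \frac{V{\left(21 \right)}}{325}\right)^{2} = \left(- \frac{89}{-450} + \frac{- \frac{5}{21} - \frac{21}{11}}{325}\right)^{2} = \left(\left(-89\right) \left(- \frac{1}{450}\right) + \left(\left(-5\right) \frac{1}{21} - \frac{21}{11}\right) \frac{1}{325}\right)^{2} = \left(\frac{89}{450} + \left(- \frac{5}{21} - \frac{21}{11}\right) \frac{1}{325}\right)^{2} = \left(\frac{89}{450} - \frac{496}{75075}\right)^{2} = \left(\frac{86113}{450450}\right)^{2} = \frac{7415448769}{202905202500}$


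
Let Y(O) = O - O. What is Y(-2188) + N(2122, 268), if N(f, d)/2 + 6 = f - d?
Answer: 3696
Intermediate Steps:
Y(O) = 0
N(f, d) = -12 - 2*d + 2*f (N(f, d) = -12 + 2*(f - d) = -12 + (-2*d + 2*f) = -12 - 2*d + 2*f)
Y(-2188) + N(2122, 268) = 0 + (-12 - 2*268 + 2*2122) = 0 + (-12 - 536 + 4244) = 0 + 3696 = 3696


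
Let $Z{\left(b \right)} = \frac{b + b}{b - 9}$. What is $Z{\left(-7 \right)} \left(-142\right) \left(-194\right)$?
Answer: $\frac{48209}{2} \approx 24105.0$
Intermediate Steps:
$Z{\left(b \right)} = \frac{2 b}{-9 + b}$
$Z{\left(-7 \right)} \left(-142\right) \left(-194\right) = 2 \left(-7\right) \frac{1}{-9 - 7} \left(-142\right) \left(-194\right) = 2 \left(-7\right) \frac{1}{-16} \left(-142\right) \left(-194\right) = 2 \left(-7\right) \left(- \frac{1}{16}\right) \left(-142\right) \left(-194\right) = \frac{7}{8} \left(-142\right) \left(-194\right) = \left(- \frac{497}{4}\right) \left(-194\right) = \frac{48209}{2}$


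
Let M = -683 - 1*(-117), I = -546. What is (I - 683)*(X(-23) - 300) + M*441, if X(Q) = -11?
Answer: 132613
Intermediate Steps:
M = -566 (M = -683 + 117 = -566)
(I - 683)*(X(-23) - 300) + M*441 = (-546 - 683)*(-11 - 300) - 566*441 = -1229*(-311) - 249606 = 382219 - 249606 = 132613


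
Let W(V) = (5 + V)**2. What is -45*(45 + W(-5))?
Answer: -2025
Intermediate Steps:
-45*(45 + W(-5)) = -45*(45 + (5 - 5)**2) = -45*(45 + 0**2) = -45*(45 + 0) = -45*45 = -2025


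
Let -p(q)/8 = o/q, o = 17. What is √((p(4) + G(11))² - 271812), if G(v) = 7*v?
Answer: I*√269963 ≈ 519.58*I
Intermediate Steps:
p(q) = -136/q
√((p(4) + G(11))² - 271812) = √((-136/4 + 7*11)² - 271812) = √((-136*¼ + 77)² - 271812) = √((-34 + 77)² - 271812) = √(43² - 271812) = √(1849 - 271812) = √(-269963) = I*√269963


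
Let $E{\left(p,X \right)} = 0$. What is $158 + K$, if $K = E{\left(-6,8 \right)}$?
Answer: $158$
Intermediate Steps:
$K = 0$
$158 + K = 158 + 0 = 158$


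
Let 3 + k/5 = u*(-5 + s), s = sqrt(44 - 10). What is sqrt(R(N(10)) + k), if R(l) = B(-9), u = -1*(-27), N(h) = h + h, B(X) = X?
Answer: sqrt(-699 + 135*sqrt(34)) ≈ 9.3903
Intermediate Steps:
N(h) = 2*h
u = 27
R(l) = -9
s = sqrt(34) ≈ 5.8309
k = -690 + 135*sqrt(34) (k = -15 + 5*(27*(-5 + sqrt(34))) = -15 + 5*(-135 + 27*sqrt(34)) = -15 + (-675 + 135*sqrt(34)) = -690 + 135*sqrt(34) ≈ 97.178)
sqrt(R(N(10)) + k) = sqrt(-9 + (-690 + 135*sqrt(34))) = sqrt(-699 + 135*sqrt(34))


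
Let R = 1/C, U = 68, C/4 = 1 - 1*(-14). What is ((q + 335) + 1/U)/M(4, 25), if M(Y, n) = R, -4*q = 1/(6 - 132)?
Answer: 14352115/714 ≈ 20101.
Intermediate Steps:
C = 60 (C = 4*(1 - 1*(-14)) = 4*(1 + 14) = 4*15 = 60)
q = 1/504 (q = -1/(4*(6 - 132)) = -¼/(-126) = -¼*(-1/126) = 1/504 ≈ 0.0019841)
R = 1/60 ≈ 0.016667
M(Y, n) = 1/60
((q + 335) + 1/U)/M(4, 25) = ((1/504 + 335) + 1/68)/(1/60) = (168841/504 + 1/68)*60 = (2870423/8568)*60 = 14352115/714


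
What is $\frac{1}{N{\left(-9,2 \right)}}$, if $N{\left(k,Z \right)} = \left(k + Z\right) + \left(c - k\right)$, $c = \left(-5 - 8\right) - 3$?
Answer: $- \frac{1}{14} \approx -0.071429$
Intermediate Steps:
$c = -16$ ($c = -13 - 3 = -16$)
$N{\left(k,Z \right)} = -16 + Z$ ($N{\left(k,Z \right)} = \left(k + Z\right) - \left(16 + k\right) = \left(Z + k\right) - \left(16 + k\right) = -16 + Z$)
$\frac{1}{N{\left(-9,2 \right)}} = \frac{1}{-16 + 2} = \frac{1}{-14} = - \frac{1}{14}$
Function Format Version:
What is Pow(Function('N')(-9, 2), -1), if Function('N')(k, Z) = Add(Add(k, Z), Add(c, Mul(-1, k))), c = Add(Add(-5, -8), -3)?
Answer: Rational(-1, 14) ≈ -0.071429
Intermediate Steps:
c = -16 (c = Add(-13, -3) = -16)
Function('N')(k, Z) = Add(-16, Z) (Function('N')(k, Z) = Add(Add(k, Z), Add(-16, Mul(-1, k))) = Add(Add(Z, k), Add(-16, Mul(-1, k))) = Add(-16, Z))
Pow(Function('N')(-9, 2), -1) = Pow(Add(-16, 2), -1) = Pow(-14, -1) = Rational(-1, 14)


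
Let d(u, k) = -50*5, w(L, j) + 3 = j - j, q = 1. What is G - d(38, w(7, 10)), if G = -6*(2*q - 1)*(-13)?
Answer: 328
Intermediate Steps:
w(L, j) = -3 (w(L, j) = -3 + (j - j) = -3 + 0 = -3)
d(u, k) = -250
G = 78 (G = -6*(2*1 - 1)*(-13) = -6*(2 - 1)*(-13) = -6*1*(-13) = -6*(-13) = 78)
G - d(38, w(7, 10)) = 78 - 1*(-250) = 78 + 250 = 328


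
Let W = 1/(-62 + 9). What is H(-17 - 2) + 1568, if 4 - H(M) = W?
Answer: 83317/53 ≈ 1572.0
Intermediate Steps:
W = -1/53 (W = 1/(-53) = -1/53 ≈ -0.018868)
H(M) = 213/53 (H(M) = 4 - 1*(-1/53) = 4 + 1/53 = 213/53)
H(-17 - 2) + 1568 = 213/53 + 1568 = 83317/53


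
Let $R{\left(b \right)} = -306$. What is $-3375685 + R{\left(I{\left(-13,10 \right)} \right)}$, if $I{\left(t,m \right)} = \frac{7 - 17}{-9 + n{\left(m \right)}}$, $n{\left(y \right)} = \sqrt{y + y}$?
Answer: $-3375991$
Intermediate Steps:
$n{\left(y \right)} = \sqrt{2} \sqrt{y}$ ($n{\left(y \right)} = \sqrt{2 y} = \sqrt{2} \sqrt{y}$)
$I{\left(t,m \right)} = - \frac{10}{-9 + \sqrt{2} \sqrt{m}}$ ($I{\left(t,m \right)} = \frac{7 - 17}{-9 + \sqrt{2} \sqrt{m}} = - \frac{10}{-9 + \sqrt{2} \sqrt{m}}$)
$-3375685 + R{\left(I{\left(-13,10 \right)} \right)} = -3375685 - 306 = -3375991$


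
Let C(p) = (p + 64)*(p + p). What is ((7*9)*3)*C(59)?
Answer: 2743146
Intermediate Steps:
C(p) = 2*p*(64 + p) (C(p) = (64 + p)*(2*p) = 2*p*(64 + p))
((7*9)*3)*C(59) = ((7*9)*3)*(2*59*(64 + 59)) = (63*3)*(2*59*123) = 189*14514 = 2743146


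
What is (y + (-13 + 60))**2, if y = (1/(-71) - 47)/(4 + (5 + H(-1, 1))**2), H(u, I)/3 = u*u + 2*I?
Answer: 110244584961/50410000 ≈ 2187.0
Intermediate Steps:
H(u, I) = 3*u**2 + 6*I (H(u, I) = 3*(u*u + 2*I) = 3*(u**2 + 2*I) = 3*u**2 + 6*I)
y = -1669/7100 (y = (1/(-71) - 47)/(4 + (5 + (3*(-1)**2 + 6*1))**2) = (-1/71 - 47)/(4 + (5 + (3*1 + 6))**2) = -3338/(71*(4 + (5 + (3 + 6))**2)) = -3338/(71*(4 + (5 + 9)**2)) = -3338/(71*(4 + 14**2)) = -3338/(71*(4 + 196)) = -3338/71/200 = -3338/71*1/200 = -1669/7100 ≈ -0.23507)
(y + (-13 + 60))**2 = (-1669/7100 + (-13 + 60))**2 = (-1669/7100 + 47)**2 = (332031/7100)**2 = 110244584961/50410000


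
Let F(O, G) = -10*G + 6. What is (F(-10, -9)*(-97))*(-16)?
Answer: 148992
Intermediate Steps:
F(O, G) = 6 - 10*G
(F(-10, -9)*(-97))*(-16) = ((6 - 10*(-9))*(-97))*(-16) = ((6 + 90)*(-97))*(-16) = (96*(-97))*(-16) = -9312*(-16) = 148992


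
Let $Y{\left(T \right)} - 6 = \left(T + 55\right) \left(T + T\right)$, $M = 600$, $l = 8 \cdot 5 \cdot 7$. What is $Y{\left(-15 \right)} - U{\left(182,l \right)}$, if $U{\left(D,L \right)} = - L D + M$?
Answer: $49166$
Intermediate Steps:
$l = 280$ ($l = 40 \cdot 7 = 280$)
$Y{\left(T \right)} = 6 + 2 T \left(55 + T\right)$ ($Y{\left(T \right)} = 6 + \left(T + 55\right) \left(T + T\right) = 6 + \left(55 + T\right) 2 T = 6 + 2 T \left(55 + T\right)$)
$U{\left(D,L \right)} = 600 - D L$ ($U{\left(D,L \right)} = - L D + 600 = - D L + 600 = 600 - D L$)
$Y{\left(-15 \right)} - U{\left(182,l \right)} = \left(6 + 2 \left(-15\right)^{2} + 110 \left(-15\right)\right) - \left(600 - 182 \cdot 280\right) = \left(6 + 2 \cdot 225 - 1650\right) - \left(600 - 50960\right) = \left(6 + 450 - 1650\right) - -50360 = -1194 + 50360 = 49166$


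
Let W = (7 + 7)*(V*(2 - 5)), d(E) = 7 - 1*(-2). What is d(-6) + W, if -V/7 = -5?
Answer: -1461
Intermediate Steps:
V = 35 (V = -7*(-5) = 35)
d(E) = 9 (d(E) = 7 + 2 = 9)
W = -1470 (W = (7 + 7)*(35*(2 - 5)) = 14*(35*(-3)) = 14*(-105) = -1470)
d(-6) + W = 9 - 1470 = -1461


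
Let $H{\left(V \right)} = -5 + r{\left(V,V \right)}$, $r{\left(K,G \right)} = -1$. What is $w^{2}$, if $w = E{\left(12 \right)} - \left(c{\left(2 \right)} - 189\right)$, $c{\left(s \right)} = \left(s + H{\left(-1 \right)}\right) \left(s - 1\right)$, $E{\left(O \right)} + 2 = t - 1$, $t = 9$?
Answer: $39601$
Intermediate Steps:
$H{\left(V \right)} = -6$ ($H{\left(V \right)} = -5 - 1 = -6$)
$E{\left(O \right)} = 6$ ($E{\left(O \right)} = -2 + \left(9 - 1\right) = -2 + 8 = 6$)
$c{\left(s \right)} = \left(-1 + s\right) \left(-6 + s\right)$ ($c{\left(s \right)} = \left(s - 6\right) \left(s - 1\right) = \left(-6 + s\right) \left(-1 + s\right) = \left(-1 + s\right) \left(-6 + s\right)$)
$w = 199$ ($w = 6 - \left(\left(6 + 2^{2} - 14\right) - 189\right) = 6 - \left(\left(6 + 4 - 14\right) - 189\right) = 6 - \left(-4 - 189\right) = 6 - -193 = 6 + 193 = 199$)
$w^{2} = 199^{2} = 39601$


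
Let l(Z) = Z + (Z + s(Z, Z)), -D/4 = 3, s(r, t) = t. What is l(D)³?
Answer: -46656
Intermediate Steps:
D = -12 (D = -4*3 = -12)
l(Z) = 3*Z (l(Z) = Z + (Z + Z) = Z + 2*Z = 3*Z)
l(D)³ = (3*(-12))³ = (-36)³ = -46656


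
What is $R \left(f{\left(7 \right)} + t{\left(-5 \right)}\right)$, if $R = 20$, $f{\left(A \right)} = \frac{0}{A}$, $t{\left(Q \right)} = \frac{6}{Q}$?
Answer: $-24$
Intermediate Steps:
$f{\left(A \right)} = 0$
$R \left(f{\left(7 \right)} + t{\left(-5 \right)}\right) = 20 \left(0 + \frac{6}{-5}\right) = 20 \left(0 + 6 \left(- \frac{1}{5}\right)\right) = 20 \left(0 - \frac{6}{5}\right) = 20 \left(- \frac{6}{5}\right) = -24$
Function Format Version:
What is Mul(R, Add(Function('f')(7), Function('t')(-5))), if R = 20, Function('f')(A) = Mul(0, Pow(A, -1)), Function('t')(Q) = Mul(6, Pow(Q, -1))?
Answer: -24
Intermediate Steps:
Function('f')(A) = 0
Mul(R, Add(Function('f')(7), Function('t')(-5))) = Mul(20, Add(0, Mul(6, Pow(-5, -1)))) = Mul(20, Add(0, Mul(6, Rational(-1, 5)))) = Mul(20, Add(0, Rational(-6, 5))) = Mul(20, Rational(-6, 5)) = -24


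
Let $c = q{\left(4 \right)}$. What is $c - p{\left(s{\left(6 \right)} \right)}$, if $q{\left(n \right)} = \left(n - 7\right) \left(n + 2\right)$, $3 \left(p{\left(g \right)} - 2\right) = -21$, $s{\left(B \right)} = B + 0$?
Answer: $-13$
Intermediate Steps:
$s{\left(B \right)} = B$
$p{\left(g \right)} = -5$ ($p{\left(g \right)} = 2 + \frac{1}{3} \left(-21\right) = 2 - 7 = -5$)
$q{\left(n \right)} = \left(-7 + n\right) \left(2 + n\right)$
$c = -18$ ($c = -14 + 4^{2} - 20 = -14 + 16 - 20 = -18$)
$c - p{\left(s{\left(6 \right)} \right)} = -18 - -5 = -18 + 5 = -13$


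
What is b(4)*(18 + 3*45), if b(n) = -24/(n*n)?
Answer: -459/2 ≈ -229.50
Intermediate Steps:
b(n) = -24/n**2 (b(n) = -24/(n**2) = -24/n**2)
b(4)*(18 + 3*45) = (-24/4**2)*(18 + 3*45) = (-24*1/16)*(18 + 135) = -3/2*153 = -459/2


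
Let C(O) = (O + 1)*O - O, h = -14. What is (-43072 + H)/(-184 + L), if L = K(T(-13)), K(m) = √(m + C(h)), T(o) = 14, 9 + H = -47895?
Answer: 8369792/16823 + 45488*√210/16823 ≈ 536.70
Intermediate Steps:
H = -47904 (H = -9 - 47895 = -47904)
C(O) = -O + O*(1 + O) (C(O) = (1 + O)*O - O = O*(1 + O) - O = -O + O*(1 + O))
K(m) = √(196 + m) (K(m) = √(m + (-14)²) = √(m + 196) = √(196 + m))
L = √210 (L = √(196 + 14) = √210 ≈ 14.491)
(-43072 + H)/(-184 + L) = (-43072 - 47904)/(-184 + √210) = -90976/(-184 + √210)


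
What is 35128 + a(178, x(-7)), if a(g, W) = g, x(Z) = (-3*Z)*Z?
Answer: 35306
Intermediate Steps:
x(Z) = -3*Z²
35128 + a(178, x(-7)) = 35128 + 178 = 35306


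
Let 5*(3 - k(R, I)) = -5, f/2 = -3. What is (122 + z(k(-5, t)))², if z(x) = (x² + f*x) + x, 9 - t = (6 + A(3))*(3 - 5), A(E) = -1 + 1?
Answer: 13924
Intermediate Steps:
A(E) = 0
f = -6 (f = 2*(-3) = -6)
t = 21 (t = 9 - (6 + 0)*(3 - 5) = 9 - 6*(-2) = 9 - 1*(-12) = 9 + 12 = 21)
k(R, I) = 4 (k(R, I) = 3 - ⅕*(-5) = 3 + 1 = 4)
z(x) = x² - 5*x (z(x) = (x² - 6*x) + x = x² - 5*x)
(122 + z(k(-5, t)))² = (122 + 4*(-5 + 4))² = (122 + 4*(-1))² = (122 - 4)² = 118² = 13924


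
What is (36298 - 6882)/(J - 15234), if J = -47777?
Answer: -29416/63011 ≈ -0.46684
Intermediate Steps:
(36298 - 6882)/(J - 15234) = (36298 - 6882)/(-47777 - 15234) = 29416/(-63011) = 29416*(-1/63011) = -29416/63011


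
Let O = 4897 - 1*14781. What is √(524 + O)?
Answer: 12*I*√65 ≈ 96.747*I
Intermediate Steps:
O = -9884 (O = 4897 - 14781 = -9884)
√(524 + O) = √(524 - 9884) = √(-9360) = 12*I*√65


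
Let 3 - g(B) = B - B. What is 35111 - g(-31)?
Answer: 35108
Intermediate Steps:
g(B) = 3 (g(B) = 3 - (B - B) = 3 - 1*0 = 3 + 0 = 3)
35111 - g(-31) = 35111 - 1*3 = 35111 - 3 = 35108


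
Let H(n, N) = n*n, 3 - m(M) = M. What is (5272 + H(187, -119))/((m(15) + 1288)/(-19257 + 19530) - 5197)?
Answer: -10985793/1417505 ≈ -7.7501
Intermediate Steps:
m(M) = 3 - M
H(n, N) = n²
(5272 + H(187, -119))/((m(15) + 1288)/(-19257 + 19530) - 5197) = (5272 + 187²)/(((3 - 1*15) + 1288)/(-19257 + 19530) - 5197) = (5272 + 34969)/(((3 - 15) + 1288)/273 - 5197) = 40241/((-12 + 1288)*(1/273) - 5197) = 40241/(1276*(1/273) - 5197) = 40241/(1276/273 - 5197) = 40241/(-1417505/273) = 40241*(-273/1417505) = -10985793/1417505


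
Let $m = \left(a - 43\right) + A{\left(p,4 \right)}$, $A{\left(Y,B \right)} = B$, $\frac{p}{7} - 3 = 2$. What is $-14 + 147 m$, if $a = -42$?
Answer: $-11921$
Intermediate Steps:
$p = 35$ ($p = 21 + 7 \cdot 2 = 21 + 14 = 35$)
$m = -81$ ($m = \left(-42 - 43\right) + 4 = -85 + 4 = -81$)
$-14 + 147 m = -14 + 147 \left(-81\right) = -14 - 11907 = -11921$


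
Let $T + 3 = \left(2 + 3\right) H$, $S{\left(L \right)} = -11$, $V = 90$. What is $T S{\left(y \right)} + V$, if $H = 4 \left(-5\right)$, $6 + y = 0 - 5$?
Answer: $1223$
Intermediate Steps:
$y = -11$ ($y = -6 + \left(0 - 5\right) = -6 - 5 = -11$)
$H = -20$
$T = -103$ ($T = -3 + \left(2 + 3\right) \left(-20\right) = -3 + 5 \left(-20\right) = -3 - 100 = -103$)
$T S{\left(y \right)} + V = \left(-103\right) \left(-11\right) + 90 = 1133 + 90 = 1223$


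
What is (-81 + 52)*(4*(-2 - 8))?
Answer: 1160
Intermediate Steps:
(-81 + 52)*(4*(-2 - 8)) = -116*(-10) = -29*(-40) = 1160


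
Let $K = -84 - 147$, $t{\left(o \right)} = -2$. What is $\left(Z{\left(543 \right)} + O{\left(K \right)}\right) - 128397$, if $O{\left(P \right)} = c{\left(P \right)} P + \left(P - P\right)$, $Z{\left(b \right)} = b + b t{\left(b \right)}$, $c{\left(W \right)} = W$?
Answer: $-75579$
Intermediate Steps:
$Z{\left(b \right)} = - b$ ($Z{\left(b \right)} = b + b \left(-2\right) = b - 2 b = - b$)
$K = -231$
$O{\left(P \right)} = P^{2}$ ($O{\left(P \right)} = P P + \left(P - P\right) = P^{2} + 0 = P^{2}$)
$\left(Z{\left(543 \right)} + O{\left(K \right)}\right) - 128397 = \left(\left(-1\right) 543 + \left(-231\right)^{2}\right) - 128397 = \left(-543 + 53361\right) - 128397 = 52818 - 128397 = -75579$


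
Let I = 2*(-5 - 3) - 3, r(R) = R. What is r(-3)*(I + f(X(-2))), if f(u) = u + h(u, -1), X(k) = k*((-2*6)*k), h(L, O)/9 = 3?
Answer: 120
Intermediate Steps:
h(L, O) = 27 (h(L, O) = 9*3 = 27)
X(k) = -12*k**2 (X(k) = k*(-12*k) = -12*k**2)
f(u) = 27 + u (f(u) = u + 27 = 27 + u)
I = -19 (I = 2*(-8) - 3 = -16 - 3 = -19)
r(-3)*(I + f(X(-2))) = -3*(-19 + (27 - 12*(-2)**2)) = -3*(-19 + (27 - 12*4)) = -3*(-19 + (27 - 48)) = -3*(-19 - 21) = -3*(-40) = 120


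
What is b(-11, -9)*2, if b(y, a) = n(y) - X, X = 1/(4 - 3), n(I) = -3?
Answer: -8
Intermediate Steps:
X = 1 (X = 1/1 = 1)
b(y, a) = -4 (b(y, a) = -3 - 1*1 = -3 - 1 = -4)
b(-11, -9)*2 = -4*2 = -8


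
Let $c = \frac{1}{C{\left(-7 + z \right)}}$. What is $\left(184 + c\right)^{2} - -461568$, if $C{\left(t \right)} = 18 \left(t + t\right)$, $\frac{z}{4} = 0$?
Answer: $\frac{31461312961}{63504} \approx 4.9542 \cdot 10^{5}$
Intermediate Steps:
$z = 0$ ($z = 4 \cdot 0 = 0$)
$C{\left(t \right)} = 36 t$ ($C{\left(t \right)} = 18 \cdot 2 t = 36 t$)
$c = - \frac{1}{252}$ ($c = \frac{1}{36 \left(-7 + 0\right)} = \frac{1}{36 \left(-7\right)} = \frac{1}{-252} = - \frac{1}{252} \approx -0.0039683$)
$\left(184 + c\right)^{2} - -461568 = \left(184 - \frac{1}{252}\right)^{2} - -461568 = \left(\frac{46367}{252}\right)^{2} + 461568 = \frac{2149898689}{63504} + 461568 = \frac{31461312961}{63504}$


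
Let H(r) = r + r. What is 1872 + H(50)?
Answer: 1972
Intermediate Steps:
H(r) = 2*r
1872 + H(50) = 1872 + 2*50 = 1872 + 100 = 1972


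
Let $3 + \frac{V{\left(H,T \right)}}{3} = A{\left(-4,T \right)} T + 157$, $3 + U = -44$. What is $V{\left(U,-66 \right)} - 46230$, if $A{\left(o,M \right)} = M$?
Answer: $-32700$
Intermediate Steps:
$U = -47$ ($U = -3 - 44 = -47$)
$V{\left(H,T \right)} = 462 + 3 T^{2}$ ($V{\left(H,T \right)} = -9 + 3 \left(T T + 157\right) = -9 + 3 \left(T^{2} + 157\right) = -9 + 3 \left(157 + T^{2}\right) = -9 + \left(471 + 3 T^{2}\right) = 462 + 3 T^{2}$)
$V{\left(U,-66 \right)} - 46230 = \left(462 + 3 \left(-66\right)^{2}\right) - 46230 = \left(462 + 3 \cdot 4356\right) - 46230 = \left(462 + 13068\right) - 46230 = 13530 - 46230 = -32700$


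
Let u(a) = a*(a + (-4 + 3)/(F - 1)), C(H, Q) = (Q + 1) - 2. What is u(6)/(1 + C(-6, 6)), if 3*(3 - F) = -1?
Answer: 39/7 ≈ 5.5714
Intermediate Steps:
F = 10/3 (F = 3 - 1/3*(-1) = 3 + 1/3 = 10/3 ≈ 3.3333)
C(H, Q) = -1 + Q (C(H, Q) = (1 + Q) - 2 = -1 + Q)
u(a) = a*(-3/7 + a) (u(a) = a*(a + (-4 + 3)/(10/3 - 1)) = a*(a - 1/7/3) = a*(a - 1*3/7) = a*(a - 3/7) = a*(-3/7 + a))
u(6)/(1 + C(-6, 6)) = ((1/7)*6*(-3 + 7*6))/(1 + (-1 + 6)) = ((1/7)*6*(-3 + 42))/(1 + 5) = ((1/7)*6*39)/6 = (1/6)*(234/7) = 39/7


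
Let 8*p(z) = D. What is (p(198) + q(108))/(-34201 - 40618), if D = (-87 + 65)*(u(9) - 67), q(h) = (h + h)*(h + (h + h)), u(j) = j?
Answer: -140287/149638 ≈ -0.93751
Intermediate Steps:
q(h) = 6*h**2 (q(h) = (2*h)*(h + 2*h) = (2*h)*(3*h) = 6*h**2)
D = 1276 (D = (-87 + 65)*(9 - 67) = -22*(-58) = 1276)
p(z) = 319/2 (p(z) = (1/8)*1276 = 319/2)
(p(198) + q(108))/(-34201 - 40618) = (319/2 + 6*108**2)/(-34201 - 40618) = (319/2 + 6*11664)/(-74819) = (319/2 + 69984)*(-1/74819) = (140287/2)*(-1/74819) = -140287/149638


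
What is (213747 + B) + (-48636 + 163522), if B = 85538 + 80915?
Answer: 495086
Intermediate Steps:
B = 166453
(213747 + B) + (-48636 + 163522) = (213747 + 166453) + (-48636 + 163522) = 380200 + 114886 = 495086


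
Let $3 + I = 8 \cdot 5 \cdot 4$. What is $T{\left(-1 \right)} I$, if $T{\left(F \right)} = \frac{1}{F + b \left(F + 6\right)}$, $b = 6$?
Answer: $\frac{157}{29} \approx 5.4138$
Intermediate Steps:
$I = 157$ ($I = -3 + 8 \cdot 5 \cdot 4 = -3 + 40 \cdot 4 = -3 + 160 = 157$)
$T{\left(F \right)} = \frac{1}{36 + 7 F}$ ($T{\left(F \right)} = \frac{1}{F + 6 \left(F + 6\right)} = \frac{1}{F + 6 \left(6 + F\right)} = \frac{1}{F + \left(36 + 6 F\right)} = \frac{1}{36 + 7 F}$)
$T{\left(-1 \right)} I = \frac{1}{36 + 7 \left(-1\right)} 157 = \frac{1}{36 - 7} \cdot 157 = \frac{1}{29} \cdot 157 = \frac{157}{29}$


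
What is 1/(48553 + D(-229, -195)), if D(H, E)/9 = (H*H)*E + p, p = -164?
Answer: -1/91986878 ≈ -1.0871e-8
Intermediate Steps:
D(H, E) = -1476 + 9*E*H² (D(H, E) = 9*((H*H)*E - 164) = 9*(H²*E - 164) = 9*(E*H² - 164) = 9*(-164 + E*H²) = -1476 + 9*E*H²)
1/(48553 + D(-229, -195)) = 1/(48553 + (-1476 + 9*(-195)*(-229)²)) = 1/(48553 + (-1476 + 9*(-195)*52441)) = 1/(48553 + (-1476 - 92033955)) = 1/(48553 - 92035431) = 1/(-91986878) = -1/91986878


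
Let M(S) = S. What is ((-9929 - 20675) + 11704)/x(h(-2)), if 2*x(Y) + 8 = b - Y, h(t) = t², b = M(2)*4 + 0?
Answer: 9450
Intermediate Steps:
b = 8 (b = 2*4 + 0 = 8 + 0 = 8)
x(Y) = -Y/2 (x(Y) = -4 + (8 - Y)/2 = -4 + (4 - Y/2) = -Y/2)
((-9929 - 20675) + 11704)/x(h(-2)) = ((-9929 - 20675) + 11704)/((-½*(-2)²)) = (-30604 + 11704)/((-½*4)) = -18900/(-2) = -18900*(-½) = 9450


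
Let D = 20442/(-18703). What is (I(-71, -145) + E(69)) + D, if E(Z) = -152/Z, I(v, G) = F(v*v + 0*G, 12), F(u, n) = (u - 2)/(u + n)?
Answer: -14989332989/6520931871 ≈ -2.2986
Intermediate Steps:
D = -20442/18703 (D = 20442*(-1/18703) = -20442/18703 ≈ -1.0930)
F(u, n) = (-2 + u)/(n + u)
I(v, G) = (-2 + v²)/(12 + v²) (I(v, G) = (-2 + (v*v + 0*G))/(12 + (v*v + 0*G)) = (-2 + (v² + 0))/(12 + (v² + 0)) = (-2 + v²)/(12 + v²))
(I(-71, -145) + E(69)) + D = ((-2 + (-71)²)/(12 + (-71)²) - 152/69) - 20442/18703 = ((-2 + 5041)/(12 + 5041) - 152*1/69) - 20442/18703 = (5039/5053 - 152/69) - 20442/18703 = -420365/348657 - 20442/18703 = -14989332989/6520931871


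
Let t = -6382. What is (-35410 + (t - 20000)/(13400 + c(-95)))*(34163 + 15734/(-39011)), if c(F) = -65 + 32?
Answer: -630844088069643268/521460037 ≈ -1.2098e+9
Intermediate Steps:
c(F) = -33
(-35410 + (t - 20000)/(13400 + c(-95)))*(34163 + 15734/(-39011)) = (-35410 + (-6382 - 20000)/(13400 - 33))*(34163 + 15734/(-39011)) = (-35410 - 26382/13367)*(34163 + 15734*(-1/39011)) = (-35410 - 26382*1/13367)*(34163 - 15734/39011) = (-35410 - 26382/13367)*(1332717059/39011) = -473351852/13367*1332717059/39011 = -630844088069643268/521460037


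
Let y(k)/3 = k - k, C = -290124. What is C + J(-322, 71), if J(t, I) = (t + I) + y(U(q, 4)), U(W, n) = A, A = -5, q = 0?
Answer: -290375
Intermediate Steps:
U(W, n) = -5
y(k) = 0 (y(k) = 3*(k - k) = 3*0 = 0)
J(t, I) = I + t (J(t, I) = (t + I) + 0 = (I + t) + 0 = I + t)
C + J(-322, 71) = -290124 + (71 - 322) = -290124 - 251 = -290375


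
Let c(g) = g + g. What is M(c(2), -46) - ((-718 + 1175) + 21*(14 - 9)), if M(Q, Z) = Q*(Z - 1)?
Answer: -750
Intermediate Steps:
c(g) = 2*g
M(Q, Z) = Q*(-1 + Z)
M(c(2), -46) - ((-718 + 1175) + 21*(14 - 9)) = (2*2)*(-1 - 46) - ((-718 + 1175) + 21*(14 - 9)) = 4*(-47) - (457 + 21*5) = -188 - (457 + 105) = -188 - 1*562 = -188 - 562 = -750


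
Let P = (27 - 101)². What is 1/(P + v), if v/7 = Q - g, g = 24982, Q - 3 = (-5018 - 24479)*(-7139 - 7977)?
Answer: 1/3120967187 ≈ 3.2041e-10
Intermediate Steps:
Q = 445876655 (Q = 3 + (-5018 - 24479)*(-7139 - 7977) = 3 - 29497*(-15116) = 3 + 445876652 = 445876655)
v = 3120961711 (v = 7*(445876655 - 1*24982) = 7*(445876655 - 24982) = 7*445851673 = 3120961711)
P = 5476 (P = (-74)² = 5476)
1/(P + v) = 1/(5476 + 3120961711) = 1/3120967187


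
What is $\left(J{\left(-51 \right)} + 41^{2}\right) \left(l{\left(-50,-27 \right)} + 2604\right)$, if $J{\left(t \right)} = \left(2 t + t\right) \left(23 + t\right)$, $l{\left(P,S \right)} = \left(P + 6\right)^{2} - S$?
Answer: $27242155$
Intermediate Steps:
$l{\left(P,S \right)} = \left(6 + P\right)^{2} - S$
$J{\left(t \right)} = 3 t \left(23 + t\right)$
$\left(J{\left(-51 \right)} + 41^{2}\right) \left(l{\left(-50,-27 \right)} + 2604\right) = \left(3 \left(-51\right) \left(23 - 51\right) + 41^{2}\right) \left(\left(\left(6 - 50\right)^{2} - -27\right) + 2604\right) = \left(3 \left(-51\right) \left(-28\right) + 1681\right) \left(\left(\left(-44\right)^{2} + 27\right) + 2604\right) = \left(4284 + 1681\right) \left(\left(1936 + 27\right) + 2604\right) = 5965 \left(1963 + 2604\right) = 5965 \cdot 4567 = 27242155$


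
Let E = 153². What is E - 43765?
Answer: -20356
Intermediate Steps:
E = 23409
E - 43765 = 23409 - 43765 = -20356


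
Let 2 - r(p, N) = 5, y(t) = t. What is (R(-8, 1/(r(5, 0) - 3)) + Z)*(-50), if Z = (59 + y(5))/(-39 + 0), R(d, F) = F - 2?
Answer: 2475/13 ≈ 190.38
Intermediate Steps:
r(p, N) = -3 (r(p, N) = 2 - 1*5 = 2 - 5 = -3)
R(d, F) = -2 + F
Z = -64/39 (Z = (59 + 5)/(-39 + 0) = 64/(-39) = 64*(-1/39) = -64/39 ≈ -1.6410)
(R(-8, 1/(r(5, 0) - 3)) + Z)*(-50) = ((-2 + 1/(-3 - 3)) - 64/39)*(-50) = ((-2 + 1/(-6)) - 64/39)*(-50) = ((-2 - ⅙) - 64/39)*(-50) = (-13/6 - 64/39)*(-50) = -99/26*(-50) = 2475/13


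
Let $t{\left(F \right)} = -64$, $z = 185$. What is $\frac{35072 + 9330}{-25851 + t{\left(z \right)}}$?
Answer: $- \frac{44402}{25915} \approx -1.7134$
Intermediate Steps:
$\frac{35072 + 9330}{-25851 + t{\left(z \right)}} = \frac{35072 + 9330}{-25851 - 64} = \frac{44402}{-25915} = 44402 \left(- \frac{1}{25915}\right) = - \frac{44402}{25915}$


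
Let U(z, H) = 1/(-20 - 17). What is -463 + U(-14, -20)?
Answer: -17132/37 ≈ -463.03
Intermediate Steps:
U(z, H) = -1/37 (U(z, H) = 1/(-37) = -1/37)
-463 + U(-14, -20) = -463 - 1/37 = -17132/37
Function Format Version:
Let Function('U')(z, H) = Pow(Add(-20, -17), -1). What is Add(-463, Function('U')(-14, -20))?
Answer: Rational(-17132, 37) ≈ -463.03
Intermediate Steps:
Function('U')(z, H) = Rational(-1, 37) (Function('U')(z, H) = Pow(-37, -1) = Rational(-1, 37))
Add(-463, Function('U')(-14, -20)) = Add(-463, Rational(-1, 37)) = Rational(-17132, 37)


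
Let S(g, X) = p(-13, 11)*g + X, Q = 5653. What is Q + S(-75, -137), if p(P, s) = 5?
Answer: 5141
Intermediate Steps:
S(g, X) = X + 5*g (S(g, X) = 5*g + X = X + 5*g)
Q + S(-75, -137) = 5653 + (-137 + 5*(-75)) = 5653 + (-137 - 375) = 5653 - 512 = 5141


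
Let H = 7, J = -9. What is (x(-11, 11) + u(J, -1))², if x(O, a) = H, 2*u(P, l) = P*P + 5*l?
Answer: 2025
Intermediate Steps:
u(P, l) = P²/2 + 5*l/2 (u(P, l) = (P*P + 5*l)/2 = (P² + 5*l)/2 = P²/2 + 5*l/2)
x(O, a) = 7
(x(-11, 11) + u(J, -1))² = (7 + ((½)*(-9)² + (5/2)*(-1)))² = (7 + ((½)*81 - 5/2))² = (7 + (81/2 - 5/2))² = (7 + 38)² = 45² = 2025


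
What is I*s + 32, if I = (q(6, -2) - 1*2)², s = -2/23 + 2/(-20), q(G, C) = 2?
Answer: 32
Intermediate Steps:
s = -43/230 (s = -2*1/23 + 2*(-1/20) = -2/23 - ⅒ = -43/230 ≈ -0.18696)
I = 0 (I = (2 - 1*2)² = (2 - 2)² = 0² = 0)
I*s + 32 = 0*(-43/230) + 32 = 0 + 32 = 32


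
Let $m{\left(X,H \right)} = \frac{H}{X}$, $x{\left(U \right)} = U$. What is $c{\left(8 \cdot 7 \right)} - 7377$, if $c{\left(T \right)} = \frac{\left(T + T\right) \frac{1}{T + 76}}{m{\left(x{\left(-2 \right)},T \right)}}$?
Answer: $- \frac{243442}{33} \approx -7377.0$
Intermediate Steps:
$c{\left(T \right)} = - \frac{4}{76 + T}$ ($c{\left(T \right)} = \frac{\left(T + T\right) \frac{1}{T + 76}}{T \frac{1}{-2}} = \frac{2 T \frac{1}{76 + T}}{T \left(- \frac{1}{2}\right)} = \frac{2 T \frac{1}{76 + T}}{\left(- \frac{1}{2}\right) T} = \frac{2 T}{76 + T} \left(- \frac{2}{T}\right) = - \frac{4}{76 + T}$)
$c{\left(8 \cdot 7 \right)} - 7377 = - \frac{4}{76 + 8 \cdot 7} - 7377 = - \frac{4}{76 + 56} - 7377 = - \frac{4}{132} - 7377 = \left(-4\right) \frac{1}{132} - 7377 = - \frac{1}{33} - 7377 = - \frac{243442}{33}$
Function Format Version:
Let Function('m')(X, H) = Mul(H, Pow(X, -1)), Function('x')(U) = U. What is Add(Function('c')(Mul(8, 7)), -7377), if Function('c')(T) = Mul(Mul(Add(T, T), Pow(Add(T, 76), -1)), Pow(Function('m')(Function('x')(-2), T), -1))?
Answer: Rational(-243442, 33) ≈ -7377.0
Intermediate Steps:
Function('c')(T) = Mul(-4, Pow(Add(76, T), -1)) (Function('c')(T) = Mul(Mul(Add(T, T), Pow(Add(T, 76), -1)), Pow(Mul(T, Pow(-2, -1)), -1)) = Mul(Mul(Mul(2, T), Pow(Add(76, T), -1)), Pow(Mul(T, Rational(-1, 2)), -1)) = Mul(Mul(2, T, Pow(Add(76, T), -1)), Pow(Mul(Rational(-1, 2), T), -1)) = Mul(Mul(2, T, Pow(Add(76, T), -1)), Mul(-2, Pow(T, -1))) = Mul(-4, Pow(Add(76, T), -1)))
Add(Function('c')(Mul(8, 7)), -7377) = Add(Mul(-4, Pow(Add(76, Mul(8, 7)), -1)), -7377) = Add(Mul(-4, Pow(Add(76, 56), -1)), -7377) = Add(Mul(-4, Pow(132, -1)), -7377) = Add(Mul(-4, Rational(1, 132)), -7377) = Add(Rational(-1, 33), -7377) = Rational(-243442, 33)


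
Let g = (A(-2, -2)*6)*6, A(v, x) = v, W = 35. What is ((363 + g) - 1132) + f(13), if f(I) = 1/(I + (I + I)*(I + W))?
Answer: -1060500/1261 ≈ -841.00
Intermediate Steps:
g = -72 (g = -2*6*6 = -12*6 = -72)
f(I) = 1/(I + 2*I*(35 + I)) (f(I) = 1/(I + (I + I)*(I + 35)) = 1/(I + (2*I)*(35 + I)) = 1/(I + 2*I*(35 + I)))
((363 + g) - 1132) + f(13) = ((363 - 72) - 1132) + 1/(13*(71 + 2*13)) = (291 - 1132) + 1/(13*(71 + 26)) = -841 + (1/13)/97 = -841 + (1/13)*(1/97) = -841 + 1/1261 = -1060500/1261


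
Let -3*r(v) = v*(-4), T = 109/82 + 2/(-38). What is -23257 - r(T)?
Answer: -18118529/779 ≈ -23259.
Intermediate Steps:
T = 1989/1558 (T = 109*(1/82) + 2*(-1/38) = 109/82 - 1/19 = 1989/1558 ≈ 1.2766)
r(v) = 4*v/3 (r(v) = -v*(-4)/3 = -(-4)*v/3 = 4*v/3)
-23257 - r(T) = -23257 - 4*1989/(3*1558) = -23257 - 1*1326/779 = -23257 - 1326/779 = -18118529/779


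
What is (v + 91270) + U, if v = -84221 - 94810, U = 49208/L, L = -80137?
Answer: -7032952465/80137 ≈ -87762.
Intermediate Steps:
U = -49208/80137 (U = 49208/(-80137) = 49208*(-1/80137) = -49208/80137 ≈ -0.61405)
v = -179031
(v + 91270) + U = (-179031 + 91270) - 49208/80137 = -87761 - 49208/80137 = -7032952465/80137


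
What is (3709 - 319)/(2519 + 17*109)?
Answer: 1695/2186 ≈ 0.77539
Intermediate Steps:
(3709 - 319)/(2519 + 17*109) = 3390/(2519 + 1853) = 3390/4372 = 3390*(1/4372) = 1695/2186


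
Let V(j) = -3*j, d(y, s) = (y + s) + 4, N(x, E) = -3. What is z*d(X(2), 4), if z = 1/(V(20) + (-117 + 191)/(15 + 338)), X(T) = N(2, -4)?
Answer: -1765/21106 ≈ -0.083626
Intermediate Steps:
X(T) = -3
d(y, s) = 4 + s + y (d(y, s) = (s + y) + 4 = 4 + s + y)
z = -353/21106 (z = 1/(-3*20 + (-117 + 191)/(15 + 338)) = 1/(-60 + 74/353) = 1/(-21106/353) = -353/21106 ≈ -0.016725)
z*d(X(2), 4) = -353*(4 + 4 - 3)/21106 = -353/21106*5 = -1765/21106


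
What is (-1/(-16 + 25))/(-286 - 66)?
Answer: 1/3168 ≈ 0.00031566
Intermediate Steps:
(-1/(-16 + 25))/(-286 - 66) = -1/9/(-352) = -1*⅑*(-1/352) = -⅑*(-1/352) = 1/3168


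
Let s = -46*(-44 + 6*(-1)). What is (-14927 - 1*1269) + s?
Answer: -13896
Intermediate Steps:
s = 2300 (s = -46*(-44 - 6) = -46*(-50) = 2300)
(-14927 - 1*1269) + s = (-14927 - 1*1269) + 2300 = (-14927 - 1269) + 2300 = -16196 + 2300 = -13896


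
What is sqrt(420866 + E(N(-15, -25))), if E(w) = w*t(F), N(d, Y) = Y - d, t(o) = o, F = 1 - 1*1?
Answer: sqrt(420866) ≈ 648.74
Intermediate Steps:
F = 0 (F = 1 - 1 = 0)
E(w) = 0 (E(w) = w*0 = 0)
sqrt(420866 + E(N(-15, -25))) = sqrt(420866 + 0) = sqrt(420866)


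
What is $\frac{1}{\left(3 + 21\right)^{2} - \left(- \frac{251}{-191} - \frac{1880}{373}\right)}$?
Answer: $\frac{71243}{41301425} \approx 0.001725$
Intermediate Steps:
$\frac{1}{\left(3 + 21\right)^{2} - \left(- \frac{251}{-191} - \frac{1880}{373}\right)} = \frac{1}{24^{2} - \left(\left(-251\right) \left(- \frac{1}{191}\right) - \frac{1880}{373}\right)} = \frac{1}{576 - \left(\frac{251}{191} - \frac{1880}{373}\right)} = \frac{1}{576 - - \frac{265457}{71243}} = \frac{1}{576 + \frac{265457}{71243}} = \frac{1}{\frac{41301425}{71243}} = \frac{71243}{41301425}$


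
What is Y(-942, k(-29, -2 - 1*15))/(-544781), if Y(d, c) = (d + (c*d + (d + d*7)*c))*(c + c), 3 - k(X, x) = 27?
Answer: 9721440/544781 ≈ 17.845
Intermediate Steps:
k(X, x) = -24 (k(X, x) = 3 - 1*27 = 3 - 27 = -24)
Y(d, c) = 2*c*(d + 9*c*d) (Y(d, c) = (d + (c*d + (d + 7*d)*c))*(2*c) = (d + (c*d + (8*d)*c))*(2*c) = (d + (c*d + 8*c*d))*(2*c) = (d + 9*c*d)*(2*c) = 2*c*(d + 9*c*d))
Y(-942, k(-29, -2 - 1*15))/(-544781) = (2*(-24)*(-942)*(1 + 9*(-24)))/(-544781) = (2*(-24)*(-942)*(1 - 216))*(-1/544781) = (2*(-24)*(-942)*(-215))*(-1/544781) = -9721440*(-1/544781) = 9721440/544781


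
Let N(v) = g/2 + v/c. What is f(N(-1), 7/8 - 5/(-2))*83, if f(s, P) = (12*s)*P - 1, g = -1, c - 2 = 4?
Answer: -2324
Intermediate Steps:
c = 6 (c = 2 + 4 = 6)
N(v) = -½ + v/6 (N(v) = -1/2 + v/6 = -1*½ + v*(⅙) = -½ + v/6)
f(s, P) = -1 + 12*P*s (f(s, P) = 12*P*s - 1 = -1 + 12*P*s)
f(N(-1), 7/8 - 5/(-2))*83 = (-1 + 12*(7/8 - 5/(-2))*(-½ + (⅙)*(-1)))*83 = (-1 + 12*(7*(⅛) - 5*(-½))*(-½ - ⅙))*83 = (-1 + 12*(7/8 + 5/2)*(-⅔))*83 = (-1 + 12*(27/8)*(-⅔))*83 = (-1 - 27)*83 = -28*83 = -2324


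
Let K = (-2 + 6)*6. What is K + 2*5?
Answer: 34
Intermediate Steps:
K = 24 (K = 4*6 = 24)
K + 2*5 = 24 + 2*5 = 24 + 10 = 34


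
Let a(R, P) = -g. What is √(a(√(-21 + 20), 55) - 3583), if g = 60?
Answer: I*√3643 ≈ 60.357*I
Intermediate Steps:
a(R, P) = -60 (a(R, P) = -1*60 = -60)
√(a(√(-21 + 20), 55) - 3583) = √(-60 - 3583) = √(-3643) = I*√3643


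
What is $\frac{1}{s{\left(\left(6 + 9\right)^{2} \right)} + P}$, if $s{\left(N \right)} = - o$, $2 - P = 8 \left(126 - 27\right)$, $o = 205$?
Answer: $- \frac{1}{995} \approx -0.001005$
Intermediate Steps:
$P = -790$ ($P = 2 - 8 \left(126 - 27\right) = 2 - 8 \cdot 99 = 2 - 792 = -790$)
$s{\left(N \right)} = -205$ ($s{\left(N \right)} = \left(-1\right) 205 = -205$)
$\frac{1}{s{\left(\left(6 + 9\right)^{2} \right)} + P} = \frac{1}{-205 - 790} = \frac{1}{-995} = - \frac{1}{995}$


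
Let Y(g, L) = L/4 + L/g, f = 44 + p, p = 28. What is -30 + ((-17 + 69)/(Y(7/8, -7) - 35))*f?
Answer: -20346/179 ≈ -113.66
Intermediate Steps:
f = 72 (f = 44 + 28 = 72)
Y(g, L) = L/4 + L/g (Y(g, L) = L*(¼) + L/g = L/4 + L/g)
-30 + ((-17 + 69)/(Y(7/8, -7) - 35))*f = -30 + ((-17 + 69)/(((¼)*(-7) - 7/(7/8)) - 35))*72 = -30 + (52/((-7/4 - 7/(7*(⅛))) - 35))*72 = -30 + (52/((-7/4 - 7/7/8) - 35))*72 = -30 + (52/((-7/4 - 7*8/7) - 35))*72 = -30 + (52/((-7/4 - 8) - 35))*72 = -30 + (52/(-39/4 - 35))*72 = -30 + (52/(-179/4))*72 = -30 + (52*(-4/179))*72 = -30 - 208/179*72 = -30 - 14976/179 = -20346/179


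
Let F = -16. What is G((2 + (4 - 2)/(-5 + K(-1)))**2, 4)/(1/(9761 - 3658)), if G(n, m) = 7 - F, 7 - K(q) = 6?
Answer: 140369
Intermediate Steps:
K(q) = 1 (K(q) = 7 - 1*6 = 7 - 6 = 1)
G(n, m) = 23 (G(n, m) = 7 - 1*(-16) = 7 + 16 = 23)
G((2 + (4 - 2)/(-5 + K(-1)))**2, 4)/(1/(9761 - 3658)) = 23/(1/(9761 - 3658)) = 23/(1/6103) = 23*6103 = 140369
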